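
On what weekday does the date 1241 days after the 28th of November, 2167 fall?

Monday

First find the weekday of Nov 28, 2167. Doomsday rule: the anchor day for the 2100s is Sunday. For year 67: 67÷12 = 5 r 7, and 7÷4 = 1, so 5+7+1 = 13.
Sunday + 13 ≡ Saturday — that's 2167's doomsday.
In November the doomsday date is Nov 7.
Nov 28 is 21 days after Nov 7; 21 mod 7 = 0, so Saturday + 0 = Saturday.
1241 mod 7 = 2, so 1241 days after a Saturday is Saturday + 2 = Monday.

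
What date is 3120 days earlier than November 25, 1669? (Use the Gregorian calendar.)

May 11, 1661

−365 (one year) → Nov 25, 1668 (2755 left).
−366 (one year; includes Feb 29, 1668) → Nov 25, 1667 (2389 left).
−365 (one year) → Nov 25, 1666 (2024 left).
−365 (one year) → Nov 25, 1665 (1659 left).
−365 (one year) → Nov 25, 1664 (1294 left).
−366 (one year; includes Feb 29, 1664) → Nov 25, 1663 (928 left).
−365 (one year) → Nov 25, 1662 (563 left).
−365 (one year) → Nov 25, 1661 (198 left).
−25 → Oct 31, 1661 (end of Oct, 31 days; 173 left).
−31 → Sep 30, 1661 (end of Sep, 30 days; 142 left).
−30 → Aug 31, 1661 (end of Aug, 31 days; 112 left).
−31 → Jul 31, 1661 (end of Jul, 31 days; 81 left).
−31 → Jun 30, 1661 (end of Jun, 30 days; 50 left).
−30 → May 31, 1661 (end of May, 31 days; 20 left).
−20 → May 11, 1661.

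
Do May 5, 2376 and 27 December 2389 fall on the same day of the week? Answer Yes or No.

From May 5, 2376 to Dec 27, 2389 is 4984 days.
4984 mod 7 = 0, so they are the same weekday.
(May 5, 2376 is a Wednesday; Dec 27, 2389 is a Wednesday.)

Yes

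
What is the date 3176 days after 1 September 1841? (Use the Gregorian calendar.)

May 13, 1850

+365 (one year) → Sep 1, 1842 (2811 left).
+365 (one year) → Sep 1, 1843 (2446 left).
+366 (one year; includes Feb 29, 1844) → Sep 1, 1844 (2080 left).
+365 (one year) → Sep 1, 1845 (1715 left).
+365 (one year) → Sep 1, 1846 (1350 left).
+365 (one year) → Sep 1, 1847 (985 left).
+366 (one year; includes Feb 29, 1848) → Sep 1, 1848 (619 left).
+365 (one year) → Sep 1, 1849 (254 left).
Sep has 30 days: +30 → Oct 1, 1849 (224 left).
Oct has 31 days: +31 → Nov 1, 1849 (193 left).
Nov has 30 days: +30 → Dec 1, 1849 (163 left).
Dec has 31 days: +31 → Jan 1, 1850 (132 left).
Jan has 31 days: +31 → Feb 1, 1850 (101 left).
Feb has 28 days: +28 → Mar 1, 1850 (73 left).
Mar has 31 days: +31 → Apr 1, 1850 (42 left).
Apr has 30 days: +30 → May 1, 1850 (12 left).
+12 → May 13, 1850.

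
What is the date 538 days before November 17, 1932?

May 29, 1931

−366 (one year; includes Feb 29, 1932) → Nov 17, 1931 (172 left).
−17 → Oct 31, 1931 (end of Oct, 31 days; 155 left).
−31 → Sep 30, 1931 (end of Sep, 30 days; 124 left).
−30 → Aug 31, 1931 (end of Aug, 31 days; 94 left).
−31 → Jul 31, 1931 (end of Jul, 31 days; 63 left).
−31 → Jun 30, 1931 (end of Jun, 30 days; 32 left).
−30 → May 31, 1931 (end of May, 31 days; 2 left).
−2 → May 29, 1931.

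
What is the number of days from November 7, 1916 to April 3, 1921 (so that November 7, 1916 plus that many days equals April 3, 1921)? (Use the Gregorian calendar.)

Nov 7, 1916 → Nov 7, 1917: 365 days.
Nov 7, 1917 → Nov 7, 1918: 365 days.
Nov 7, 1918 → Nov 7, 1919: 365 days.
Nov 7, 1919 → Nov 7, 1920: 366 days (Feb 29, 1920 is in that span).
Nov 7, 1920 → Dec 7, 1920: 30 days (November has 30).
Dec 7, 1920 → Jan 7, 1921: 31 days (December has 31).
Jan 7, 1921 → Feb 7, 1921: 31 days (January has 31).
Feb 7, 1921 → Mar 7, 1921: 28 days (February has 28).
Mar 7, 1921 → Apr 3, 1921: 27 days.
Total: 1608 days.

1608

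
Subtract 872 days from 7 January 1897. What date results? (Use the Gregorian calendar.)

August 19, 1894

−366 (one year; includes Feb 29, 1896) → Jan 7, 1896 (506 left).
−365 (one year) → Jan 7, 1895 (141 left).
−7 → Dec 31, 1894 (end of Dec, 31 days; 134 left).
−31 → Nov 30, 1894 (end of Nov, 30 days; 103 left).
−30 → Oct 31, 1894 (end of Oct, 31 days; 73 left).
−31 → Sep 30, 1894 (end of Sep, 30 days; 42 left).
−30 → Aug 31, 1894 (end of Aug, 31 days; 12 left).
−12 → Aug 19, 1894.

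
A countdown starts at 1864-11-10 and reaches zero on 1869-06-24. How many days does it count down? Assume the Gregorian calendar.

Nov 10, 1864 → Nov 10, 1865: 365 days.
Nov 10, 1865 → Nov 10, 1866: 365 days.
Nov 10, 1866 → Nov 10, 1867: 365 days.
Nov 10, 1867 → Nov 10, 1868: 366 days (Feb 29, 1868 is in that span).
Nov 10, 1868 → Dec 10, 1868: 30 days (November has 30).
Dec 10, 1868 → Jan 10, 1869: 31 days (December has 31).
Jan 10, 1869 → Feb 10, 1869: 31 days (January has 31).
Feb 10, 1869 → Mar 10, 1869: 28 days (February has 28).
Mar 10, 1869 → Apr 10, 1869: 31 days (March has 31).
Apr 10, 1869 → May 10, 1869: 30 days (April has 30).
May 10, 1869 → Jun 10, 1869: 31 days (May has 31).
Jun 10, 1869 → Jun 24, 1869: 14 days.
Total: 1687 days.

1687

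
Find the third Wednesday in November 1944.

November 1, 1944 is a Wednesday.
The first Wednesday is therefore November 1 (same day).
The third Wednesday is 1 + 2×7 = November 15.

November 15, 1944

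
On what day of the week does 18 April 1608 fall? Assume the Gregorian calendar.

Doomsday rule: the anchor day for the 1600s is Tuesday. For year 08: 8÷12 = 0 r 8, and 8÷4 = 2, so 0+8+2 = 10.
Tuesday + 10 ≡ Friday — that's 1608's doomsday.
In April the doomsday date is Apr 4.
Apr 18 is 14 days after Apr 4; 14 mod 7 = 0, so Friday + 0 = Friday.

Friday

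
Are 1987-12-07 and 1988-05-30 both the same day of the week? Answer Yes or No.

From Dec 7, 1987 to May 30, 1988 is 175 days.
175 mod 7 = 0, so they are the same weekday.
(Dec 7, 1987 is a Monday; May 30, 1988 is a Monday.)

Yes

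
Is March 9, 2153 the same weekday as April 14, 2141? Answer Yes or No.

Yes

From Apr 14, 2141 to Mar 9, 2153 is 4347 days.
4347 mod 7 = 0, so they are the same weekday.
(Apr 14, 2141 is a Friday; Mar 9, 2153 is a Friday.)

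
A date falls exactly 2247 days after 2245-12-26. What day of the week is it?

First find the weekday of Dec 26, 2245. Doomsday rule: the anchor day for the 2200s is Friday. For year 45: 45÷12 = 3 r 9, and 9÷4 = 2, so 3+9+2 = 14.
Friday + 14 ≡ Friday — that's 2245's doomsday.
In December the doomsday date is Dec 12.
Dec 26 is 14 days after Dec 12; 14 mod 7 = 0, so Friday + 0 = Friday.
2247 mod 7 = 0, so 2247 days after a Friday is Friday + 0 = Friday.

Friday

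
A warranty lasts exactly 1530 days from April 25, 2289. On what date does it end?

+365 (one year) → Apr 25, 2290 (1165 left).
+365 (one year) → Apr 25, 2291 (800 left).
+366 (one year; includes Feb 29, 2292) → Apr 25, 2292 (434 left).
+365 (one year) → Apr 25, 2293 (69 left).
Apr has 30 days: +6 → May 1, 2293 (63 left).
May has 31 days: +31 → Jun 1, 2293 (32 left).
Jun has 30 days: +30 → Jul 1, 2293 (2 left).
+2 → Jul 3, 2293.

July 3, 2293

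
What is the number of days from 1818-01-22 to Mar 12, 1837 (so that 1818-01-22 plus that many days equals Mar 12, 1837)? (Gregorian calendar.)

6989

Jan 22, 1818 → Jan 22, 1819: 365 days.
Jan 22, 1819 → Jan 22, 1820: 365 days.
Jan 22, 1820 → Jan 22, 1821: 366 days (Feb 29, 1820 is in that span).
Jan 22, 1821 → Jan 22, 1822: 365 days.
Jan 22, 1822 → Jan 22, 1823: 365 days.
Jan 22, 1823 → Jan 22, 1824: 365 days.
Jan 22, 1824 → Jan 22, 1825: 366 days (Feb 29, 1824 is in that span).
Jan 22, 1825 → Jan 22, 1826: 365 days.
Jan 22, 1826 → Jan 22, 1827: 365 days.
Jan 22, 1827 → Jan 22, 1828: 365 days.
Jan 22, 1828 → Jan 22, 1829: 366 days (Feb 29, 1828 is in that span).
Jan 22, 1829 → Jan 22, 1830: 365 days.
Jan 22, 1830 → Jan 22, 1831: 365 days.
Jan 22, 1831 → Jan 22, 1832: 365 days.
Jan 22, 1832 → Jan 22, 1833: 366 days (Feb 29, 1832 is in that span).
Jan 22, 1833 → Jan 22, 1834: 365 days.
Jan 22, 1834 → Jan 22, 1835: 365 days.
Jan 22, 1835 → Jan 22, 1836: 365 days.
Jan 22, 1836 → Jan 22, 1837: 366 days (Feb 29, 1836 is in that span).
Jan 22, 1837 → Feb 22, 1837: 31 days (January has 31).
Feb 22, 1837 → Mar 12, 1837: 18 days.
Total: 6989 days.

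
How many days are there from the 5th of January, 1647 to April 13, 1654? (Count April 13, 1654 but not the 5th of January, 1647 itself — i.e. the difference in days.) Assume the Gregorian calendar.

Jan 5, 1647 → Jan 5, 1648: 365 days.
Jan 5, 1648 → Jan 5, 1649: 366 days (Feb 29, 1648 is in that span).
Jan 5, 1649 → Jan 5, 1650: 365 days.
Jan 5, 1650 → Jan 5, 1651: 365 days.
Jan 5, 1651 → Jan 5, 1652: 365 days.
Jan 5, 1652 → Jan 5, 1653: 366 days (Feb 29, 1652 is in that span).
Jan 5, 1653 → Jan 5, 1654: 365 days.
Jan 5, 1654 → Feb 5, 1654: 31 days (January has 31).
Feb 5, 1654 → Mar 5, 1654: 28 days (February has 28).
Mar 5, 1654 → Apr 5, 1654: 31 days (March has 31).
Apr 5, 1654 → Apr 13, 1654: 8 days.
Total: 2655 days.

2655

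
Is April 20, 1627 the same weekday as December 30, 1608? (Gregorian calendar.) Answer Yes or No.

From Dec 30, 1608 to Apr 20, 1627 is 6685 days.
6685 mod 7 = 0, so they are the same weekday.
(Dec 30, 1608 is a Tuesday; Apr 20, 1627 is a Tuesday.)

Yes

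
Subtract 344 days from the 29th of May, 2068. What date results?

June 20, 2067

−29 → Apr 30, 2068 (end of Apr, 30 days; 315 left).
−30 → Mar 31, 2068 (end of Mar, 31 days; 285 left).
−31 → Feb 29, 2068 (end of Feb, 29 days; 254 left).
−29 → Jan 31, 2068 (end of Jan, 31 days; 225 left).
−31 → Dec 31, 2067 (end of Dec, 31 days; 194 left).
−31 → Nov 30, 2067 (end of Nov, 30 days; 163 left).
−30 → Oct 31, 2067 (end of Oct, 31 days; 133 left).
−31 → Sep 30, 2067 (end of Sep, 30 days; 102 left).
−30 → Aug 31, 2067 (end of Aug, 31 days; 72 left).
−31 → Jul 31, 2067 (end of Jul, 31 days; 41 left).
−31 → Jun 30, 2067 (end of Jun, 30 days; 10 left).
−10 → Jun 20, 2067.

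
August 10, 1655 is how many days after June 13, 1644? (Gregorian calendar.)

4075

Jun 13, 1644 → Jun 13, 1645: 365 days.
Jun 13, 1645 → Jun 13, 1646: 365 days.
Jun 13, 1646 → Jun 13, 1647: 365 days.
Jun 13, 1647 → Jun 13, 1648: 366 days (Feb 29, 1648 is in that span).
Jun 13, 1648 → Jun 13, 1649: 365 days.
Jun 13, 1649 → Jun 13, 1650: 365 days.
Jun 13, 1650 → Jun 13, 1651: 365 days.
Jun 13, 1651 → Jun 13, 1652: 366 days (Feb 29, 1652 is in that span).
Jun 13, 1652 → Jun 13, 1653: 365 days.
Jun 13, 1653 → Jun 13, 1654: 365 days.
Jun 13, 1654 → Jun 13, 1655: 365 days.
Jun 13, 1655 → Jul 13, 1655: 30 days (June has 30).
Jul 13, 1655 → Aug 10, 1655: 28 days.
Total: 4075 days.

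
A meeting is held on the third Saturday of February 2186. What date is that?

February 1, 2186 is a Wednesday.
The first Saturday is therefore February 4 (3 days later).
The third Saturday is 4 + 2×7 = February 18.

February 18, 2186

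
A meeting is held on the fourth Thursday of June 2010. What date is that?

June 24, 2010

June 1, 2010 is a Tuesday.
The first Thursday is therefore June 3 (2 days later).
The fourth Thursday is 3 + 3×7 = June 24.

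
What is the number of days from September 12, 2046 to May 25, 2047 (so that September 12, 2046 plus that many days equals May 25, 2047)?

Sep 12, 2046 → Oct 12, 2046: 30 days (September has 30).
Oct 12, 2046 → Nov 12, 2046: 31 days (October has 31).
Nov 12, 2046 → Dec 12, 2046: 30 days (November has 30).
Dec 12, 2046 → Jan 12, 2047: 31 days (December has 31).
Jan 12, 2047 → Feb 12, 2047: 31 days (January has 31).
Feb 12, 2047 → Mar 12, 2047: 28 days (February has 28).
Mar 12, 2047 → Apr 12, 2047: 31 days (March has 31).
Apr 12, 2047 → May 12, 2047: 30 days (April has 30).
May 12, 2047 → May 25, 2047: 13 days.
Total: 255 days.

255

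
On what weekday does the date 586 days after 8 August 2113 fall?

Sunday

First find the weekday of Aug 8, 2113. Doomsday rule: the anchor day for the 2100s is Sunday. For year 13: 13÷12 = 1 r 1, and 1÷4 = 0, so 1+1+0 = 2.
Sunday + 2 ≡ Tuesday — that's 2113's doomsday.
In August the doomsday date is Aug 8.
Aug 8 is the doomsday itself: Tuesday.
586 mod 7 = 5, so 586 days after a Tuesday is Tuesday + 5 = Sunday.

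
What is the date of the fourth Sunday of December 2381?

December 1, 2381 is a Tuesday.
The first Sunday is therefore December 6 (5 days later).
The fourth Sunday is 6 + 3×7 = December 27.

December 27, 2381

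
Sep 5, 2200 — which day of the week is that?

Friday

Doomsday rule: the anchor day for the 2200s is Friday. For year 00: 0÷12 = 0 r 0, and 0÷4 = 0, so 0+0+0 = 0.
Friday + 0 ≡ Friday — that's 2200's doomsday.
In September the doomsday date is Sep 5.
Sep 5 is the doomsday itself: Friday.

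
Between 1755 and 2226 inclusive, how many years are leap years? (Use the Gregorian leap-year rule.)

Multiples of 4 in [1755,2226]: 118.
Of those, multiples of 100: 5 (not leap unless ÷400).
Multiples of 400: 1.
Leap years = 118 − 5 + 1 = 114.

114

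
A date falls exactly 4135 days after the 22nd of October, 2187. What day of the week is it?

Saturday

Oct 22, 2187 is a Monday.
4135 mod 7 = 5, so 4135 days after a Monday is Monday + 5 = Saturday.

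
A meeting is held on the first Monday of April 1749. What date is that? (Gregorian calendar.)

April 1, 1749 is a Tuesday.
The first Monday is therefore April 7 (6 days later).

April 7, 1749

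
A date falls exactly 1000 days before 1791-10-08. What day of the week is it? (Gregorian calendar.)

Sunday

First find the weekday of Oct 8, 1791. Doomsday rule: the anchor day for the 1700s is Sunday. For year 91: 91÷12 = 7 r 7, and 7÷4 = 1, so 7+7+1 = 15.
Sunday + 15 ≡ Monday — that's 1791's doomsday.
In October the doomsday date is Oct 10.
Oct 8 is 2 days before Oct 10; 2 mod 7 = 2, so Monday − 2 = Saturday.
1000 mod 7 = 6, so 1000 days before a Saturday is Saturday − 6 = Sunday.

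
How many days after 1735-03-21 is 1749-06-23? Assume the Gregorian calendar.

Mar 21, 1735 → Mar 21, 1736: 366 days (Feb 29, 1736 is in that span).
Mar 21, 1736 → Mar 21, 1737: 365 days.
Mar 21, 1737 → Mar 21, 1738: 365 days.
Mar 21, 1738 → Mar 21, 1739: 365 days.
Mar 21, 1739 → Mar 21, 1740: 366 days (Feb 29, 1740 is in that span).
Mar 21, 1740 → Mar 21, 1741: 365 days.
Mar 21, 1741 → Mar 21, 1742: 365 days.
Mar 21, 1742 → Mar 21, 1743: 365 days.
Mar 21, 1743 → Mar 21, 1744: 366 days (Feb 29, 1744 is in that span).
Mar 21, 1744 → Mar 21, 1745: 365 days.
Mar 21, 1745 → Mar 21, 1746: 365 days.
Mar 21, 1746 → Mar 21, 1747: 365 days.
Mar 21, 1747 → Mar 21, 1748: 366 days (Feb 29, 1748 is in that span).
Mar 21, 1748 → Mar 21, 1749: 365 days.
Mar 21, 1749 → Apr 21, 1749: 31 days (March has 31).
Apr 21, 1749 → May 21, 1749: 30 days (April has 30).
May 21, 1749 → Jun 21, 1749: 31 days (May has 31).
Jun 21, 1749 → Jun 23, 1749: 2 days.
Total: 5208 days.

5208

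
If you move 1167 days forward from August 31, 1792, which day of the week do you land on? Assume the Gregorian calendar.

Wednesday

First find the weekday of Aug 31, 1792. Doomsday rule: the anchor day for the 1700s is Sunday. For year 92: 92÷12 = 7 r 8, and 8÷4 = 2, so 7+8+2 = 17.
Sunday + 17 ≡ Wednesday — that's 1792's doomsday.
In August the doomsday date is Aug 8.
Aug 31 is 23 days after Aug 8; 23 mod 7 = 2, so Wednesday + 2 = Friday.
1167 mod 7 = 5, so 1167 days after a Friday is Friday + 5 = Wednesday.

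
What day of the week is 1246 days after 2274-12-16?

Wednesday

Dec 16, 2274 is a Wednesday.
1246 mod 7 = 0, so 1246 days after a Wednesday is Wednesday + 0 = Wednesday.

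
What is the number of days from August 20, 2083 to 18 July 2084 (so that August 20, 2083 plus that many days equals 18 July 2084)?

333

Aug 20, 2083 → Sep 20, 2083: 31 days (August has 31).
Sep 20, 2083 → Oct 20, 2083: 30 days (September has 30).
Oct 20, 2083 → Nov 20, 2083: 31 days (October has 31).
Nov 20, 2083 → Dec 20, 2083: 30 days (November has 30).
Dec 20, 2083 → Jan 20, 2084: 31 days (December has 31).
Jan 20, 2084 → Feb 20, 2084: 31 days (January has 31).
Feb 20, 2084 → Mar 20, 2084: 29 days (February has 29).
Mar 20, 2084 → Apr 20, 2084: 31 days (March has 31).
Apr 20, 2084 → May 20, 2084: 30 days (April has 30).
May 20, 2084 → Jun 20, 2084: 31 days (May has 31).
Jun 20, 2084 → Jul 18, 2084: 28 days.
Total: 333 days.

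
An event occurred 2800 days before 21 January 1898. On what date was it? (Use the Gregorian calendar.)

−365 (one year) → Jan 21, 1897 (2435 left).
−366 (one year; includes Feb 29, 1896) → Jan 21, 1896 (2069 left).
−365 (one year) → Jan 21, 1895 (1704 left).
−365 (one year) → Jan 21, 1894 (1339 left).
−365 (one year) → Jan 21, 1893 (974 left).
−366 (one year; includes Feb 29, 1892) → Jan 21, 1892 (608 left).
−365 (one year) → Jan 21, 1891 (243 left).
−21 → Dec 31, 1890 (end of Dec, 31 days; 222 left).
−31 → Nov 30, 1890 (end of Nov, 30 days; 191 left).
−30 → Oct 31, 1890 (end of Oct, 31 days; 161 left).
−31 → Sep 30, 1890 (end of Sep, 30 days; 130 left).
−30 → Aug 31, 1890 (end of Aug, 31 days; 100 left).
−31 → Jul 31, 1890 (end of Jul, 31 days; 69 left).
−31 → Jun 30, 1890 (end of Jun, 30 days; 38 left).
−30 → May 31, 1890 (end of May, 31 days; 8 left).
−8 → May 23, 1890.

May 23, 1890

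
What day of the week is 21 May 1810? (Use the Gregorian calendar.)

Monday

Doomsday rule: the anchor day for the 1800s is Friday. For year 10: 10÷12 = 0 r 10, and 10÷4 = 2, so 0+10+2 = 12.
Friday + 12 ≡ Wednesday — that's 1810's doomsday.
In May the doomsday date is May 9.
May 21 is 12 days after May 9; 12 mod 7 = 5, so Wednesday + 5 = Monday.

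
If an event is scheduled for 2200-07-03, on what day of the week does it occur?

Thursday

Doomsday rule: the anchor day for the 2200s is Friday. For year 00: 0÷12 = 0 r 0, and 0÷4 = 0, so 0+0+0 = 0.
Friday + 0 ≡ Friday — that's 2200's doomsday.
In July the doomsday date is Jul 11.
Jul 3 is 8 days before Jul 11; 8 mod 7 = 1, so Friday − 1 = Thursday.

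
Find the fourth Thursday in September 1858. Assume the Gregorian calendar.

September 1, 1858 is a Wednesday.
The first Thursday is therefore September 2 (1 days later).
The fourth Thursday is 2 + 3×7 = September 23.

September 23, 1858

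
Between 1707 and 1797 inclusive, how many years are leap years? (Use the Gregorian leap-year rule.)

Multiples of 4 in [1707,1797]: 23.
Of those, multiples of 100: 0 (not leap unless ÷400).
Multiples of 400: 0.
Leap years = 23 − 0 + 0 = 23.

23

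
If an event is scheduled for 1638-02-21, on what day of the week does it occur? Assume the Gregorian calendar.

Sunday

Doomsday rule: the anchor day for the 1600s is Tuesday. For year 38: 38÷12 = 3 r 2, and 2÷4 = 0, so 3+2+0 = 5.
Tuesday + 5 ≡ Sunday — that's 1638's doomsday.
In February the doomsday date is Feb 28 (1638 is not a leap year).
Feb 21 is 7 days before Feb 28; 7 mod 7 = 0, so Sunday − 0 = Sunday.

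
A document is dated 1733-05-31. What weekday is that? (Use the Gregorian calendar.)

Sunday

Doomsday rule: the anchor day for the 1700s is Sunday. For year 33: 33÷12 = 2 r 9, and 9÷4 = 2, so 2+9+2 = 13.
Sunday + 13 ≡ Saturday — that's 1733's doomsday.
In May the doomsday date is May 9.
May 31 is 22 days after May 9; 22 mod 7 = 1, so Saturday + 1 = Sunday.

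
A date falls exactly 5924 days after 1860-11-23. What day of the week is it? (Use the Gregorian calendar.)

First find the weekday of Nov 23, 1860. Doomsday rule: the anchor day for the 1800s is Friday. For year 60: 60÷12 = 5 r 0, and 0÷4 = 0, so 5+0+0 = 5.
Friday + 5 ≡ Wednesday — that's 1860's doomsday.
In November the doomsday date is Nov 7.
Nov 23 is 16 days after Nov 7; 16 mod 7 = 2, so Wednesday + 2 = Friday.
5924 mod 7 = 2, so 5924 days after a Friday is Friday + 2 = Sunday.

Sunday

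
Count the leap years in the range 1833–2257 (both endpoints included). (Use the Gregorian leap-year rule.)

103

Multiples of 4 in [1833,2257]: 106.
Of those, multiples of 100: 4 (not leap unless ÷400).
Multiples of 400: 1.
Leap years = 106 − 4 + 1 = 103.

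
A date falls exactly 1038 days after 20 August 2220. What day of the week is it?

First find the weekday of Aug 20, 2220. Doomsday rule: the anchor day for the 2200s is Friday. For year 20: 20÷12 = 1 r 8, and 8÷4 = 2, so 1+8+2 = 11.
Friday + 11 ≡ Tuesday — that's 2220's doomsday.
In August the doomsday date is Aug 8.
Aug 20 is 12 days after Aug 8; 12 mod 7 = 5, so Tuesday + 5 = Sunday.
1038 mod 7 = 2, so 1038 days after a Sunday is Sunday + 2 = Tuesday.

Tuesday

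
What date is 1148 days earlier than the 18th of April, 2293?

−365 (one year) → Apr 18, 2292 (783 left).
−366 (one year; includes Feb 29, 2292) → Apr 18, 2291 (417 left).
−365 (one year) → Apr 18, 2290 (52 left).
−18 → Mar 31, 2290 (end of Mar, 31 days; 34 left).
−31 → Feb 28, 2290 (end of Feb, 28 days; 3 left).
−3 → Feb 25, 2290.

February 25, 2290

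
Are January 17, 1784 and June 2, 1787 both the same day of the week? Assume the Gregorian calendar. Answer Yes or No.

From Jan 17, 1784 to Jun 2, 1787 is 1232 days.
1232 mod 7 = 0, so they are the same weekday.
(Jan 17, 1784 is a Saturday; Jun 2, 1787 is a Saturday.)

Yes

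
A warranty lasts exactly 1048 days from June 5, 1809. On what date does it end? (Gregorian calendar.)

+365 (one year) → Jun 5, 1810 (683 left).
+365 (one year) → Jun 5, 1811 (318 left).
Jun has 30 days: +26 → Jul 1, 1811 (292 left).
Jul has 31 days: +31 → Aug 1, 1811 (261 left).
Aug has 31 days: +31 → Sep 1, 1811 (230 left).
Sep has 30 days: +30 → Oct 1, 1811 (200 left).
Oct has 31 days: +31 → Nov 1, 1811 (169 left).
Nov has 30 days: +30 → Dec 1, 1811 (139 left).
Dec has 31 days: +31 → Jan 1, 1812 (108 left).
Jan has 31 days: +31 → Feb 1, 1812 (77 left).
Feb has 29 days: +29 → Mar 1, 1812 (48 left).
Mar has 31 days: +31 → Apr 1, 1812 (17 left).
+17 → Apr 18, 1812.

April 18, 1812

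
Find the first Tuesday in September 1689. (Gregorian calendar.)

September 6, 1689

September 1, 1689 is a Thursday.
The first Tuesday is therefore September 6 (5 days later).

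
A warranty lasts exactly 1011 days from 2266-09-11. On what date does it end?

+365 (one year) → Sep 11, 2267 (646 left).
+366 (one year; includes Feb 29, 2268) → Sep 11, 2268 (280 left).
Sep has 30 days: +20 → Oct 1, 2268 (260 left).
Oct has 31 days: +31 → Nov 1, 2268 (229 left).
Nov has 30 days: +30 → Dec 1, 2268 (199 left).
Dec has 31 days: +31 → Jan 1, 2269 (168 left).
Jan has 31 days: +31 → Feb 1, 2269 (137 left).
Feb has 28 days: +28 → Mar 1, 2269 (109 left).
Mar has 31 days: +31 → Apr 1, 2269 (78 left).
Apr has 30 days: +30 → May 1, 2269 (48 left).
May has 31 days: +31 → Jun 1, 2269 (17 left).
+17 → Jun 18, 2269.

June 18, 2269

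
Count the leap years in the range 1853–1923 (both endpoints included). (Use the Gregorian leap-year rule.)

16

Multiples of 4 in [1853,1923]: 17.
Of those, multiples of 100: 1 (not leap unless ÷400).
Multiples of 400: 0.
Leap years = 17 − 1 + 0 = 16.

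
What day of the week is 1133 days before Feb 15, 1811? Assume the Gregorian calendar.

Saturday

First find the weekday of Feb 15, 1811. Doomsday rule: the anchor day for the 1800s is Friday. For year 11: 11÷12 = 0 r 11, and 11÷4 = 2, so 0+11+2 = 13.
Friday + 13 ≡ Thursday — that's 1811's doomsday.
In February the doomsday date is Feb 28 (1811 is not a leap year).
Feb 15 is 13 days before Feb 28; 13 mod 7 = 6, so Thursday − 6 = Friday.
1133 mod 7 = 6, so 1133 days before a Friday is Friday − 6 = Saturday.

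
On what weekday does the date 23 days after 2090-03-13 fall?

First find the weekday of Mar 13, 2090. Doomsday rule: the anchor day for the 2000s is Tuesday. For year 90: 90÷12 = 7 r 6, and 6÷4 = 1, so 7+6+1 = 14.
Tuesday + 14 ≡ Tuesday — that's 2090's doomsday.
In March the doomsday date is Mar 14.
Mar 13 is 1 day before Mar 14; 1 mod 7 = 1, so Tuesday − 1 = Monday.
23 mod 7 = 2, so 23 days after a Monday is Monday + 2 = Wednesday.

Wednesday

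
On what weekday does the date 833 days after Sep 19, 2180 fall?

First find the weekday of Sep 19, 2180. Doomsday rule: the anchor day for the 2100s is Sunday. For year 80: 80÷12 = 6 r 8, and 8÷4 = 2, so 6+8+2 = 16.
Sunday + 16 ≡ Tuesday — that's 2180's doomsday.
In September the doomsday date is Sep 5.
Sep 19 is 14 days after Sep 5; 14 mod 7 = 0, so Tuesday + 0 = Tuesday.
833 mod 7 = 0, so 833 days after a Tuesday is Tuesday + 0 = Tuesday.

Tuesday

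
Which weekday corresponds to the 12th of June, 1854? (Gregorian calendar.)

Doomsday rule: the anchor day for the 1800s is Friday. For year 54: 54÷12 = 4 r 6, and 6÷4 = 1, so 4+6+1 = 11.
Friday + 11 ≡ Tuesday — that's 1854's doomsday.
In June the doomsday date is Jun 6.
Jun 12 is 6 days after Jun 6; 6 mod 7 = 6, so Tuesday + 6 = Monday.

Monday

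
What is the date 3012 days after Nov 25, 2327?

February 23, 2336

+366 (one year; includes Feb 29, 2328) → Nov 25, 2328 (2646 left).
+365 (one year) → Nov 25, 2329 (2281 left).
+365 (one year) → Nov 25, 2330 (1916 left).
+365 (one year) → Nov 25, 2331 (1551 left).
+366 (one year; includes Feb 29, 2332) → Nov 25, 2332 (1185 left).
+365 (one year) → Nov 25, 2333 (820 left).
+365 (one year) → Nov 25, 2334 (455 left).
+365 (one year) → Nov 25, 2335 (90 left).
Nov has 30 days: +6 → Dec 1, 2335 (84 left).
Dec has 31 days: +31 → Jan 1, 2336 (53 left).
Jan has 31 days: +31 → Feb 1, 2336 (22 left).
+22 → Feb 23, 2336.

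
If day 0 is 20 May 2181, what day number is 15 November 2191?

3831

May 20, 2181 → May 20, 2182: 365 days.
May 20, 2182 → May 20, 2183: 365 days.
May 20, 2183 → May 20, 2184: 366 days (Feb 29, 2184 is in that span).
May 20, 2184 → May 20, 2185: 365 days.
May 20, 2185 → May 20, 2186: 365 days.
May 20, 2186 → May 20, 2187: 365 days.
May 20, 2187 → May 20, 2188: 366 days (Feb 29, 2188 is in that span).
May 20, 2188 → May 20, 2189: 365 days.
May 20, 2189 → May 20, 2190: 365 days.
May 20, 2190 → May 20, 2191: 365 days.
May 20, 2191 → Jun 20, 2191: 31 days (May has 31).
Jun 20, 2191 → Jul 20, 2191: 30 days (June has 30).
Jul 20, 2191 → Aug 20, 2191: 31 days (July has 31).
Aug 20, 2191 → Sep 20, 2191: 31 days (August has 31).
Sep 20, 2191 → Oct 20, 2191: 30 days (September has 30).
Oct 20, 2191 → Nov 15, 2191: 26 days.
Total: 3831 days.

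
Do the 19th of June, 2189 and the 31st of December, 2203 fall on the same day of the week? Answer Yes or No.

No

From Jun 19, 2189 to Dec 31, 2203 is 5307 days.
5307 mod 7 = 1, so they are different weekdays.
(Jun 19, 2189 is a Friday; Dec 31, 2203 is a Saturday.)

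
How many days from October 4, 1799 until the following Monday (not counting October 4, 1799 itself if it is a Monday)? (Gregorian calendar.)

Oct 4, 1799 is a Friday.
From Friday to the next Monday is 3 days.

3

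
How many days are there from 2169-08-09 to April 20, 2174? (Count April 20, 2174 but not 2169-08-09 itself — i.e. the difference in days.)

1715

Aug 9, 2169 → Aug 9, 2170: 365 days.
Aug 9, 2170 → Aug 9, 2171: 365 days.
Aug 9, 2171 → Aug 9, 2172: 366 days (Feb 29, 2172 is in that span).
Aug 9, 2172 → Aug 9, 2173: 365 days.
Aug 9, 2173 → Sep 9, 2173: 31 days (August has 31).
Sep 9, 2173 → Oct 9, 2173: 30 days (September has 30).
Oct 9, 2173 → Nov 9, 2173: 31 days (October has 31).
Nov 9, 2173 → Dec 9, 2173: 30 days (November has 30).
Dec 9, 2173 → Jan 9, 2174: 31 days (December has 31).
Jan 9, 2174 → Feb 9, 2174: 31 days (January has 31).
Feb 9, 2174 → Mar 9, 2174: 28 days (February has 28).
Mar 9, 2174 → Apr 9, 2174: 31 days (March has 31).
Apr 9, 2174 → Apr 20, 2174: 11 days.
Total: 1715 days.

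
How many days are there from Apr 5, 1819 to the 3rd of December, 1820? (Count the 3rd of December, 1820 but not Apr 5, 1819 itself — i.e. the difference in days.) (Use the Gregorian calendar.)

608

Apr 5, 1819 → Apr 5, 1820: 366 days (Feb 29, 1820 is in that span).
Apr 5, 1820 → May 5, 1820: 30 days (April has 30).
May 5, 1820 → Jun 5, 1820: 31 days (May has 31).
Jun 5, 1820 → Jul 5, 1820: 30 days (June has 30).
Jul 5, 1820 → Aug 5, 1820: 31 days (July has 31).
Aug 5, 1820 → Sep 5, 1820: 31 days (August has 31).
Sep 5, 1820 → Oct 5, 1820: 30 days (September has 30).
Oct 5, 1820 → Nov 5, 1820: 31 days (October has 31).
Nov 5, 1820 → Dec 3, 1820: 28 days.
Total: 608 days.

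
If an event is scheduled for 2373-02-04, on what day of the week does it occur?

Sunday

Doomsday rule: the anchor day for the 2300s is Wednesday. For year 73: 73÷12 = 6 r 1, and 1÷4 = 0, so 6+1+0 = 7.
Wednesday + 7 ≡ Wednesday — that's 2373's doomsday.
In February the doomsday date is Feb 28 (2373 is not a leap year).
Feb 4 is 24 days before Feb 28; 24 mod 7 = 3, so Wednesday − 3 = Sunday.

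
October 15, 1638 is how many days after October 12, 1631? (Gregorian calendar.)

2560

Oct 12, 1631 → Oct 12, 1632: 366 days (Feb 29, 1632 is in that span).
Oct 12, 1632 → Oct 12, 1633: 365 days.
Oct 12, 1633 → Oct 12, 1634: 365 days.
Oct 12, 1634 → Oct 12, 1635: 365 days.
Oct 12, 1635 → Oct 12, 1636: 366 days (Feb 29, 1636 is in that span).
Oct 12, 1636 → Oct 12, 1637: 365 days.
Oct 12, 1637 → Nov 12, 1637: 31 days (October has 31).
Nov 12, 1637 → Dec 12, 1637: 30 days (November has 30).
Dec 12, 1637 → Jan 12, 1638: 31 days (December has 31).
Jan 12, 1638 → Feb 12, 1638: 31 days (January has 31).
Feb 12, 1638 → Mar 12, 1638: 28 days (February has 28).
Mar 12, 1638 → Apr 12, 1638: 31 days (March has 31).
Apr 12, 1638 → May 12, 1638: 30 days (April has 30).
May 12, 1638 → Jun 12, 1638: 31 days (May has 31).
Jun 12, 1638 → Jul 12, 1638: 30 days (June has 30).
Jul 12, 1638 → Aug 12, 1638: 31 days (July has 31).
Aug 12, 1638 → Sep 12, 1638: 31 days (August has 31).
Sep 12, 1638 → Oct 12, 1638: 30 days (September has 30).
Oct 12, 1638 → Oct 15, 1638: 3 days.
Total: 2560 days.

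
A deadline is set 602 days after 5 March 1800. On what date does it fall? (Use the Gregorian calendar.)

+365 (one year) → Mar 5, 1801 (237 left).
Mar has 31 days: +27 → Apr 1, 1801 (210 left).
Apr has 30 days: +30 → May 1, 1801 (180 left).
May has 31 days: +31 → Jun 1, 1801 (149 left).
Jun has 30 days: +30 → Jul 1, 1801 (119 left).
Jul has 31 days: +31 → Aug 1, 1801 (88 left).
Aug has 31 days: +31 → Sep 1, 1801 (57 left).
Sep has 30 days: +30 → Oct 1, 1801 (27 left).
+27 → Oct 28, 1801.

October 28, 1801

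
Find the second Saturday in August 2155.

August 1, 2155 is a Friday.
The first Saturday is therefore August 2 (1 days later).
The second Saturday is 2 + 1×7 = August 9.

August 9, 2155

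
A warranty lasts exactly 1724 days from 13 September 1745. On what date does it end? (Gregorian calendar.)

June 3, 1750

+365 (one year) → Sep 13, 1746 (1359 left).
+365 (one year) → Sep 13, 1747 (994 left).
+366 (one year; includes Feb 29, 1748) → Sep 13, 1748 (628 left).
+365 (one year) → Sep 13, 1749 (263 left).
Sep has 30 days: +18 → Oct 1, 1749 (245 left).
Oct has 31 days: +31 → Nov 1, 1749 (214 left).
Nov has 30 days: +30 → Dec 1, 1749 (184 left).
Dec has 31 days: +31 → Jan 1, 1750 (153 left).
Jan has 31 days: +31 → Feb 1, 1750 (122 left).
Feb has 28 days: +28 → Mar 1, 1750 (94 left).
Mar has 31 days: +31 → Apr 1, 1750 (63 left).
Apr has 30 days: +30 → May 1, 1750 (33 left).
May has 31 days: +31 → Jun 1, 1750 (2 left).
+2 → Jun 3, 1750.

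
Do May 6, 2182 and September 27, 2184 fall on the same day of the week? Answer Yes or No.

Yes

From May 6, 2182 to Sep 27, 2184 is 875 days.
875 mod 7 = 0, so they are the same weekday.
(May 6, 2182 is a Monday; Sep 27, 2184 is a Monday.)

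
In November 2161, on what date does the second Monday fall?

November 1, 2161 is a Sunday.
The first Monday is therefore November 2 (1 days later).
The second Monday is 2 + 1×7 = November 9.

November 9, 2161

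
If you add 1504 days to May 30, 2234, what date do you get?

July 12, 2238

+365 (one year) → May 30, 2235 (1139 left).
+366 (one year; includes Feb 29, 2236) → May 30, 2236 (773 left).
+365 (one year) → May 30, 2237 (408 left).
+365 (one year) → May 30, 2238 (43 left).
May has 31 days: +2 → Jun 1, 2238 (41 left).
Jun has 30 days: +30 → Jul 1, 2238 (11 left).
+11 → Jul 12, 2238.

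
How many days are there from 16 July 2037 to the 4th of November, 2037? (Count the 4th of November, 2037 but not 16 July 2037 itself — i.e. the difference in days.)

Jul 16, 2037 → Aug 16, 2037: 31 days (July has 31).
Aug 16, 2037 → Sep 16, 2037: 31 days (August has 31).
Sep 16, 2037 → Oct 16, 2037: 30 days (September has 30).
Oct 16, 2037 → Nov 4, 2037: 19 days.
Total: 111 days.

111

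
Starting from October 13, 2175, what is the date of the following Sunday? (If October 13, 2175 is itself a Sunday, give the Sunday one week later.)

October 15, 2175

Oct 13, 2175 is a Friday.
From Friday to the next Sunday is 2 days.
Oct 13, 2175 + 2 = Oct 15, 2175.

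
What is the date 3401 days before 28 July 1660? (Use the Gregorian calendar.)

−366 (one year; includes Feb 29, 1660) → Jul 28, 1659 (3035 left).
−365 (one year) → Jul 28, 1658 (2670 left).
−365 (one year) → Jul 28, 1657 (2305 left).
−365 (one year) → Jul 28, 1656 (1940 left).
−366 (one year; includes Feb 29, 1656) → Jul 28, 1655 (1574 left).
−365 (one year) → Jul 28, 1654 (1209 left).
−365 (one year) → Jul 28, 1653 (844 left).
−365 (one year) → Jul 28, 1652 (479 left).
−366 (one year; includes Feb 29, 1652) → Jul 28, 1651 (113 left).
−28 → Jun 30, 1651 (end of Jun, 30 days; 85 left).
−30 → May 31, 1651 (end of May, 31 days; 55 left).
−31 → Apr 30, 1651 (end of Apr, 30 days; 24 left).
−24 → Apr 6, 1651.

April 6, 1651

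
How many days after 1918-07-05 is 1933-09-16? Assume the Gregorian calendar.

Jul 5, 1918 → Jul 5, 1919: 365 days.
Jul 5, 1919 → Jul 5, 1920: 366 days (Feb 29, 1920 is in that span).
Jul 5, 1920 → Jul 5, 1921: 365 days.
Jul 5, 1921 → Jul 5, 1922: 365 days.
Jul 5, 1922 → Jul 5, 1923: 365 days.
Jul 5, 1923 → Jul 5, 1924: 366 days (Feb 29, 1924 is in that span).
Jul 5, 1924 → Jul 5, 1925: 365 days.
Jul 5, 1925 → Jul 5, 1926: 365 days.
Jul 5, 1926 → Jul 5, 1927: 365 days.
Jul 5, 1927 → Jul 5, 1928: 366 days (Feb 29, 1928 is in that span).
Jul 5, 1928 → Jul 5, 1929: 365 days.
Jul 5, 1929 → Jul 5, 1930: 365 days.
Jul 5, 1930 → Jul 5, 1931: 365 days.
Jul 5, 1931 → Jul 5, 1932: 366 days (Feb 29, 1932 is in that span).
Jul 5, 1932 → Jul 5, 1933: 365 days.
Jul 5, 1933 → Aug 5, 1933: 31 days (July has 31).
Aug 5, 1933 → Sep 5, 1933: 31 days (August has 31).
Sep 5, 1933 → Sep 16, 1933: 11 days.
Total: 5552 days.

5552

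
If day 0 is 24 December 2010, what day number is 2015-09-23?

1734

Dec 24, 2010 → Dec 24, 2011: 365 days.
Dec 24, 2011 → Dec 24, 2012: 366 days (Feb 29, 2012 is in that span).
Dec 24, 2012 → Dec 24, 2013: 365 days.
Dec 24, 2013 → Dec 24, 2014: 365 days.
Dec 24, 2014 → Jan 24, 2015: 31 days (December has 31).
Jan 24, 2015 → Feb 24, 2015: 31 days (January has 31).
Feb 24, 2015 → Mar 24, 2015: 28 days (February has 28).
Mar 24, 2015 → Apr 24, 2015: 31 days (March has 31).
Apr 24, 2015 → May 24, 2015: 30 days (April has 30).
May 24, 2015 → Jun 24, 2015: 31 days (May has 31).
Jun 24, 2015 → Jul 24, 2015: 30 days (June has 30).
Jul 24, 2015 → Aug 24, 2015: 31 days (July has 31).
Aug 24, 2015 → Sep 23, 2015: 30 days.
Total: 1734 days.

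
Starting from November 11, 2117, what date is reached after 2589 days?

+365 (one year) → Nov 11, 2118 (2224 left).
+365 (one year) → Nov 11, 2119 (1859 left).
+366 (one year; includes Feb 29, 2120) → Nov 11, 2120 (1493 left).
+365 (one year) → Nov 11, 2121 (1128 left).
+365 (one year) → Nov 11, 2122 (763 left).
+365 (one year) → Nov 11, 2123 (398 left).
Nov has 30 days: +20 → Dec 1, 2123 (378 left).
Dec has 31 days: +31 → Jan 1, 2124 (347 left).
Jan has 31 days: +31 → Feb 1, 2124 (316 left).
Feb has 29 days: +29 → Mar 1, 2124 (287 left).
Mar has 31 days: +31 → Apr 1, 2124 (256 left).
Apr has 30 days: +30 → May 1, 2124 (226 left).
May has 31 days: +31 → Jun 1, 2124 (195 left).
Jun has 30 days: +30 → Jul 1, 2124 (165 left).
Jul has 31 days: +31 → Aug 1, 2124 (134 left).
Aug has 31 days: +31 → Sep 1, 2124 (103 left).
Sep has 30 days: +30 → Oct 1, 2124 (73 left).
Oct has 31 days: +31 → Nov 1, 2124 (42 left).
Nov has 30 days: +30 → Dec 1, 2124 (12 left).
+12 → Dec 13, 2124.

December 13, 2124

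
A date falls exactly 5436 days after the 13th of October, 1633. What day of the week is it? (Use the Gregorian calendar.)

First find the weekday of Oct 13, 1633. Doomsday rule: the anchor day for the 1600s is Tuesday. For year 33: 33÷12 = 2 r 9, and 9÷4 = 2, so 2+9+2 = 13.
Tuesday + 13 ≡ Monday — that's 1633's doomsday.
In October the doomsday date is Oct 10.
Oct 13 is 3 days after Oct 10; 3 mod 7 = 3, so Monday + 3 = Thursday.
5436 mod 7 = 4, so 5436 days after a Thursday is Thursday + 4 = Monday.

Monday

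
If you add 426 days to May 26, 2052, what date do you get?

July 26, 2053

+365 (one year) → May 26, 2053 (61 left).
May has 31 days: +6 → Jun 1, 2053 (55 left).
Jun has 30 days: +30 → Jul 1, 2053 (25 left).
+25 → Jul 26, 2053.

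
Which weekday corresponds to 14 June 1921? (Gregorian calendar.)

Tuesday

Doomsday rule: the anchor day for the 1900s is Wednesday. For year 21: 21÷12 = 1 r 9, and 9÷4 = 2, so 1+9+2 = 12.
Wednesday + 12 ≡ Monday — that's 1921's doomsday.
In June the doomsday date is Jun 6.
Jun 14 is 8 days after Jun 6; 8 mod 7 = 1, so Monday + 1 = Tuesday.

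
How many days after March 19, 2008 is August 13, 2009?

512

Mar 19, 2008 → Mar 19, 2009: 365 days.
Mar 19, 2009 → Apr 19, 2009: 31 days (March has 31).
Apr 19, 2009 → May 19, 2009: 30 days (April has 30).
May 19, 2009 → Jun 19, 2009: 31 days (May has 31).
Jun 19, 2009 → Jul 19, 2009: 30 days (June has 30).
Jul 19, 2009 → Aug 13, 2009: 25 days.
Total: 512 days.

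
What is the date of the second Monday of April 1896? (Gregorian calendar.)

April 13, 1896

April 1, 1896 is a Wednesday.
The first Monday is therefore April 6 (5 days later).
The second Monday is 6 + 1×7 = April 13.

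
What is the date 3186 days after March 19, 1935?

December 8, 1943

+366 (one year; includes Feb 29, 1936) → Mar 19, 1936 (2820 left).
+365 (one year) → Mar 19, 1937 (2455 left).
+365 (one year) → Mar 19, 1938 (2090 left).
+365 (one year) → Mar 19, 1939 (1725 left).
+366 (one year; includes Feb 29, 1940) → Mar 19, 1940 (1359 left).
+365 (one year) → Mar 19, 1941 (994 left).
+365 (one year) → Mar 19, 1942 (629 left).
+365 (one year) → Mar 19, 1943 (264 left).
Mar has 31 days: +13 → Apr 1, 1943 (251 left).
Apr has 30 days: +30 → May 1, 1943 (221 left).
May has 31 days: +31 → Jun 1, 1943 (190 left).
Jun has 30 days: +30 → Jul 1, 1943 (160 left).
Jul has 31 days: +31 → Aug 1, 1943 (129 left).
Aug has 31 days: +31 → Sep 1, 1943 (98 left).
Sep has 30 days: +30 → Oct 1, 1943 (68 left).
Oct has 31 days: +31 → Nov 1, 1943 (37 left).
Nov has 30 days: +30 → Dec 1, 1943 (7 left).
+7 → Dec 8, 1943.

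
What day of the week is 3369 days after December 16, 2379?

First find the weekday of Dec 16, 2379. Doomsday rule: the anchor day for the 2300s is Wednesday. For year 79: 79÷12 = 6 r 7, and 7÷4 = 1, so 6+7+1 = 14.
Wednesday + 14 ≡ Wednesday — that's 2379's doomsday.
In December the doomsday date is Dec 12.
Dec 16 is 4 days after Dec 12; 4 mod 7 = 4, so Wednesday + 4 = Sunday.
3369 mod 7 = 2, so 3369 days after a Sunday is Sunday + 2 = Tuesday.

Tuesday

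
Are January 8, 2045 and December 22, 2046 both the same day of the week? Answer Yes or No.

From Jan 8, 2045 to Dec 22, 2046 is 713 days.
713 mod 7 = 6, so they are different weekdays.
(Jan 8, 2045 is a Sunday; Dec 22, 2046 is a Saturday.)

No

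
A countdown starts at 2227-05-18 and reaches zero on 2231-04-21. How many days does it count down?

May 18, 2227 → May 18, 2228: 366 days (Feb 29, 2228 is in that span).
May 18, 2228 → May 18, 2229: 365 days.
May 18, 2229 → May 18, 2230: 365 days.
May 18, 2230 → Jun 18, 2230: 31 days (May has 31).
Jun 18, 2230 → Jul 18, 2230: 30 days (June has 30).
Jul 18, 2230 → Aug 18, 2230: 31 days (July has 31).
Aug 18, 2230 → Sep 18, 2230: 31 days (August has 31).
Sep 18, 2230 → Oct 18, 2230: 30 days (September has 30).
Oct 18, 2230 → Nov 18, 2230: 31 days (October has 31).
Nov 18, 2230 → Dec 18, 2230: 30 days (November has 30).
Dec 18, 2230 → Jan 18, 2231: 31 days (December has 31).
Jan 18, 2231 → Feb 18, 2231: 31 days (January has 31).
Feb 18, 2231 → Mar 18, 2231: 28 days (February has 28).
Mar 18, 2231 → Apr 18, 2231: 31 days (March has 31).
Apr 18, 2231 → Apr 21, 2231: 3 days.
Total: 1434 days.

1434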